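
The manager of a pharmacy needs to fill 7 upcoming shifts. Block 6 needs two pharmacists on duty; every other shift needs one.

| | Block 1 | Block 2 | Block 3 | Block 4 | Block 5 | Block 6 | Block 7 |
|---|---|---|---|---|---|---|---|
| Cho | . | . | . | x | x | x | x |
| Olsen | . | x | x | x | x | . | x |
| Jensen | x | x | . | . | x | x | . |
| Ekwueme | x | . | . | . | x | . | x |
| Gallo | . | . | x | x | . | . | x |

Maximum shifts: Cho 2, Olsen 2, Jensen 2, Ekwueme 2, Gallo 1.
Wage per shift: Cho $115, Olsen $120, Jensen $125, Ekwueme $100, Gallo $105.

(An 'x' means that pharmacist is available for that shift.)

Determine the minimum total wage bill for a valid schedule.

Block 6 can only be covered by Cho and Jensen, so that assignment is forced.
Picking the cheapest available pharmacist for each shift independently would cost $870, but that ignores the shift limits.
An optimal schedule: Block 1→Ekwueme, Block 2→Olsen, Block 3→Gallo, Block 4→Cho, Block 5→Ekwueme, Block 6→Cho+Jensen, Block 7→Olsen.
Total: 100 + 120 + 105 + 115 + 100 + 115 + 125 + 120 = $900.

$900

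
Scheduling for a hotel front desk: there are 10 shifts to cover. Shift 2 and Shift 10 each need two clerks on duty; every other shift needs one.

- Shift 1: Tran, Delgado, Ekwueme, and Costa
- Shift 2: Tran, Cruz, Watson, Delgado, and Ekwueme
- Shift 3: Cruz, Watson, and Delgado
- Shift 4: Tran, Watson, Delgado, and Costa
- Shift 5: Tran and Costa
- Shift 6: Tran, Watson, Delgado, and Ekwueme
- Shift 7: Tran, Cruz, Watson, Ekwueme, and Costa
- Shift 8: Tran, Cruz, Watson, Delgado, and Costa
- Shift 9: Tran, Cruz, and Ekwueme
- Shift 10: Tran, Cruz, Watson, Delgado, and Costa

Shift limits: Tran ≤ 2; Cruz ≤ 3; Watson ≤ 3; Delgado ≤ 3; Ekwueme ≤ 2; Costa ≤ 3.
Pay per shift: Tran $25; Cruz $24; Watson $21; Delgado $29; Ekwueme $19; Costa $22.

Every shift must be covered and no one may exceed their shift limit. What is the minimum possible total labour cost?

$264

Picking the cheapest available clerk for each shift independently would cost $244, but that ignores the shift limits.
An optimal schedule: Shift 1→Ekwueme, Shift 2→Cruz+Tran, Shift 3→Watson, Shift 4→Watson, Shift 5→Costa, Shift 6→Watson, Shift 7→Costa, Shift 8→Cruz, Shift 9→Ekwueme, Shift 10→Costa+Cruz.
Total: 19 + 24 + 25 + 21 + 21 + 22 + 21 + 22 + 24 + 19 + 22 + 24 = $264.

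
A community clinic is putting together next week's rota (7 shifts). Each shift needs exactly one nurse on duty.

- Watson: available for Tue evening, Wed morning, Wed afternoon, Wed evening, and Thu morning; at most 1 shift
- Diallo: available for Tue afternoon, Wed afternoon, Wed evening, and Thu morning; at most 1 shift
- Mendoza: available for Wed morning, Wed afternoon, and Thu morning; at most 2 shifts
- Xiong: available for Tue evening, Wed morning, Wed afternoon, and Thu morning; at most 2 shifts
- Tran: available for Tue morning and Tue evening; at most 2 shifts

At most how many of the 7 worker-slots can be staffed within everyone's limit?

Total capacity across all nurses is 1+1+2+2+2 = 8, and 7 slots are needed, so at most 7 can be filled.
An assignment achieving 7: Tue morning→Tran, Tue afternoon→Diallo, Tue evening→Xiong, Wed morning→Mendoza, Wed afternoon→Mendoza, Wed evening→Watson, Thu morning→Xiong.
Loads: Watson 1/1, Diallo 1/1, Mendoza 2/2, Xiong 2/2, Tran 1/2.

7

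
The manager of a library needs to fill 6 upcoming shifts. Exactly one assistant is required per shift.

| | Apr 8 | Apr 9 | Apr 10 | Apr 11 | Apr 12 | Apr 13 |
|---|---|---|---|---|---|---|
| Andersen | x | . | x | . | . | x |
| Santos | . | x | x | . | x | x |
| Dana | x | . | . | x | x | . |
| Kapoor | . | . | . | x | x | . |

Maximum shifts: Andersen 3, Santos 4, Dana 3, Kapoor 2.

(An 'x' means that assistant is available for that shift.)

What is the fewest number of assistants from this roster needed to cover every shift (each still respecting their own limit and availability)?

6 slots to fill and no one can take more than 4, so at least ⌈6/4⌉ = 2 assistants are needed.
Santos and Dana alone can cover everything: Apr 8→Dana, Apr 9→Santos, Apr 10→Santos, Apr 11→Dana, Apr 12→Santos, Apr 13→Santos.

2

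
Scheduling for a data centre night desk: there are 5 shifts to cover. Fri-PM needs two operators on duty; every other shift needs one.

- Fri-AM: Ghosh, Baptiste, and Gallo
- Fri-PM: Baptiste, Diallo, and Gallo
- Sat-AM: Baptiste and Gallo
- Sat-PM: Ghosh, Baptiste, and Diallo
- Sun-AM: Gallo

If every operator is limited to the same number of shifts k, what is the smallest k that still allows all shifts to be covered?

With 4 operators and 6 worker-slots to fill, someone must work at least ⌈6/4⌉ = 2 shifts, so k ≥ 2.
k = 2 works: Fri-AM→Ghosh, Fri-PM→Baptiste+Diallo, Sat-AM→Baptiste, Sat-PM→Ghosh, Sun-AM→Gallo.
Loads: Ghosh 2, Baptiste 2, Diallo 1, Gallo 1 — all ≤ 2.

2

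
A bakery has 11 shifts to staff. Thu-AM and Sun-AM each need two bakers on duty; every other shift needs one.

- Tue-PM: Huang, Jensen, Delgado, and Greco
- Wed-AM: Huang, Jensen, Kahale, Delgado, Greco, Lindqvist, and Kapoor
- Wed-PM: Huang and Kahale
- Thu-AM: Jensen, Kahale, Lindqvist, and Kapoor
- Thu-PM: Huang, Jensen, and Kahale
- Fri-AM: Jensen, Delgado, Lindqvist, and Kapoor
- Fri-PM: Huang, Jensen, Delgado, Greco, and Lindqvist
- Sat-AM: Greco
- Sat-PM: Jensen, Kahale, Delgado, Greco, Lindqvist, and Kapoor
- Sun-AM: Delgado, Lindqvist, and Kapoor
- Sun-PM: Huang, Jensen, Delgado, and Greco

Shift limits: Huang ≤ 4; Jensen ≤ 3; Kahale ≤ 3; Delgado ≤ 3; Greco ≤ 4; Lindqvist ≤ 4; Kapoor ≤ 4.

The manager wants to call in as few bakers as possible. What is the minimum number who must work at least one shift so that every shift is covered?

4

13 slots to fill and no one can take more than 4, so at least ⌈13/4⌉ = 4 bakers are needed.
Huang, Greco, Lindqvist, and Kapoor alone can cover everything: Tue-PM→Huang, Wed-AM→Greco, Wed-PM→Huang, Thu-AM→Lindqvist+Kapoor, Thu-PM→Huang, Fri-AM→Lindqvist, Fri-PM→Greco, Sat-AM→Greco, Sat-PM→Greco, Sun-AM→Lindqvist+Kapoor, Sun-PM→Huang.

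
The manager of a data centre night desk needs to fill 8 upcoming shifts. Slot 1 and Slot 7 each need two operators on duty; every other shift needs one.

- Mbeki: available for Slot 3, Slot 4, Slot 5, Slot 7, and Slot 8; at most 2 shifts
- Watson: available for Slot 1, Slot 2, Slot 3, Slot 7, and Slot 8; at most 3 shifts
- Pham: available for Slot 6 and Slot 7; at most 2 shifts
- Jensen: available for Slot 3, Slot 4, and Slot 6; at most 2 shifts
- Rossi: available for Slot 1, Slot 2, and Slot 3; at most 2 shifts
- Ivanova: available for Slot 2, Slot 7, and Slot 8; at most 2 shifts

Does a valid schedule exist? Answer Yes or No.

Slot 1 can only be covered by Watson and Rossi, so that assignment is forced.
Slot 5 can only be covered by Mbeki, so that assignment is forced.
One valid schedule: Slot 1→Watson+Rossi, Slot 2→Watson, Slot 3→Jensen, Slot 4→Mbeki, Slot 5→Mbeki, Slot 6→Pham, Slot 7→Pham+Ivanova, Slot 8→Watson.
Loads: Mbeki 2/2, Watson 3/3, Pham 2/2, Jensen 1/2, Rossi 1/2, Ivanova 1/2 — all within limits.

Yes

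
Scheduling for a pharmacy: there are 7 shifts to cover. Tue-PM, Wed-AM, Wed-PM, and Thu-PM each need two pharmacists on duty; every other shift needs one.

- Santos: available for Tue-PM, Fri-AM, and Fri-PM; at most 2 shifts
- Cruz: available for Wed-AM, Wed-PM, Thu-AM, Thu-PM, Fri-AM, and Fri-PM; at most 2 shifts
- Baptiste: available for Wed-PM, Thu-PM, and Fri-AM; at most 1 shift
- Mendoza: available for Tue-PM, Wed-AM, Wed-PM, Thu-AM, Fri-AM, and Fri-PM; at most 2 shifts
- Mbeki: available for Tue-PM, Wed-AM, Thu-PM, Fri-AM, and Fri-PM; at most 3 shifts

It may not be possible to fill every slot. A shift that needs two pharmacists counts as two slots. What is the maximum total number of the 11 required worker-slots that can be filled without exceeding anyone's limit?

10

Total capacity across all pharmacists is 2+2+1+2+3 = 10, and 11 slots are needed, so at most 10 can be filled.
An assignment achieving 10: Tue-PM→Santos+Mendoza, Wed-AM→Cruz+Mbeki, Wed-PM→Baptiste+Mendoza, Thu-AM→Cruz, Thu-PM→Mbeki, Fri-AM→Mbeki, Fri-PM→Santos.
Loads: Santos 2/2, Cruz 2/2, Baptiste 1/1, Mendoza 2/2, Mbeki 3/3.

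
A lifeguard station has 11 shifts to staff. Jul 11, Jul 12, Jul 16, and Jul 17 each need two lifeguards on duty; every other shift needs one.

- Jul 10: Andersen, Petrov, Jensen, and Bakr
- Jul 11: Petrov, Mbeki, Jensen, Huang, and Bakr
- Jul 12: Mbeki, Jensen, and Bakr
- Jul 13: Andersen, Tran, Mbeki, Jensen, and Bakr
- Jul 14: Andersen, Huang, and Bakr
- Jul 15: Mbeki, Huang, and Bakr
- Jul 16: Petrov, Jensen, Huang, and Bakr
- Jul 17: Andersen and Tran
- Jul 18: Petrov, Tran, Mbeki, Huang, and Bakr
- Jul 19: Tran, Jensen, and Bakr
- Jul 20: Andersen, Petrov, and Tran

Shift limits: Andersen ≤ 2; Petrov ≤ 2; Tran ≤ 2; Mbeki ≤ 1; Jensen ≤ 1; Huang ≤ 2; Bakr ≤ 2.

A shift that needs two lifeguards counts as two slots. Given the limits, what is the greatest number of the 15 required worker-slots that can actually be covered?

Total capacity across all lifeguards is 2+2+2+1+1+2+2 = 12, and 15 slots are needed, so at most 12 can be filled.
An assignment achieving 12: Jul 10→Petrov, Jul 11→Bakr, Jul 12→Mbeki+Jensen, Jul 14→Andersen, Jul 15→Huang, Jul 16→Huang+Bakr, Jul 17→Andersen+Tran, Jul 19→Tran, Jul 20→Petrov.
Loads: Andersen 2/2, Petrov 2/2, Tran 2/2, Mbeki 1/1, Jensen 1/1, Huang 2/2, Bakr 2/2.

12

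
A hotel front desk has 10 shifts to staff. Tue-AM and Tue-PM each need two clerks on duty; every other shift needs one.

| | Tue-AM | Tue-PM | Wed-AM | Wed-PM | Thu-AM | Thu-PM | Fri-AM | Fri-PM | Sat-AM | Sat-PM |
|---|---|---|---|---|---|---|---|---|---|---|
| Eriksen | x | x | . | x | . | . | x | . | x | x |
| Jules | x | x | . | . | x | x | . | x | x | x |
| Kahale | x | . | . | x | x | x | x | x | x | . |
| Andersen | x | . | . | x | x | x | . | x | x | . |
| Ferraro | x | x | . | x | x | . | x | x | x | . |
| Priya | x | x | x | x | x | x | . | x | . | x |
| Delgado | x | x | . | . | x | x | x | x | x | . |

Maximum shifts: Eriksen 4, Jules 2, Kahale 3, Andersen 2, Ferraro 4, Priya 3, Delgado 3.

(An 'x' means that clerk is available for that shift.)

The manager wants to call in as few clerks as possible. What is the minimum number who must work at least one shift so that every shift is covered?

12 slots to fill and no one can take more than 4, so at least ⌈12/4⌉ = 3 clerks are needed.
Any 3 clerks together have capacity at most 4+4+3 = 11 < 12 slots, so 3 can never suffice.
Eriksen, Jules, Kahale, and Priya alone can cover everything: Tue-AM→Kahale+Priya, Tue-PM→Eriksen+Jules, Wed-AM→Priya, Wed-PM→Eriksen, Thu-AM→Jules, Thu-PM→Kahale, Fri-AM→Eriksen, Fri-PM→Kahale, Sat-AM→Eriksen, Sat-PM→Priya.

4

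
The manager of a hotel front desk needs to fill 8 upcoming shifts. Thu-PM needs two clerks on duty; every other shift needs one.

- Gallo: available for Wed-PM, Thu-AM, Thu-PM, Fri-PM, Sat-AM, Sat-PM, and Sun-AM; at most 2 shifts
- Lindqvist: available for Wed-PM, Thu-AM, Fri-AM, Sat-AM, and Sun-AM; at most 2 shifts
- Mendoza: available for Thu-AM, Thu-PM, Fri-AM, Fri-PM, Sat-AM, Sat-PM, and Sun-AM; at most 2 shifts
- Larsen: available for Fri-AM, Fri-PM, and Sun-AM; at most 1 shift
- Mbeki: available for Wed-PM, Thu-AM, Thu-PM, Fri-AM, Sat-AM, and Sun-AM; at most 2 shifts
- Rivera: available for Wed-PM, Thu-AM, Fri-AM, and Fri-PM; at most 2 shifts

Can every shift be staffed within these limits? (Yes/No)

One valid schedule: Wed-PM→Lindqvist, Thu-AM→Mbeki, Thu-PM→Gallo+Mendoza, Fri-AM→Larsen, Fri-PM→Mendoza, Sat-AM→Lindqvist, Sat-PM→Gallo, Sun-AM→Mbeki.
Loads: Gallo 2/2, Lindqvist 2/2, Mendoza 2/2, Larsen 1/1, Mbeki 2/2, Rivera 0/2 — all within limits.

Yes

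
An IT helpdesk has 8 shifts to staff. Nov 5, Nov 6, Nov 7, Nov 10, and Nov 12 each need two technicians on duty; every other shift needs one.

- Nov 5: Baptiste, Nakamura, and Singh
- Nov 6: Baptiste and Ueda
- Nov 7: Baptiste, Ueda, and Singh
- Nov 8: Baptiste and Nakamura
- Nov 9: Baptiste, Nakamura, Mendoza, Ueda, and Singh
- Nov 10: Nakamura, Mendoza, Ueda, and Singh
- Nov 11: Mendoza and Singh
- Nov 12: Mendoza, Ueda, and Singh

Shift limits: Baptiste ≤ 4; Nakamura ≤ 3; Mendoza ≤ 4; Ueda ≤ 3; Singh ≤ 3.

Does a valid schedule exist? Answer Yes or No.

Nov 6 can only be covered by Baptiste and Ueda, so that assignment is forced.
One valid schedule: Nov 5→Baptiste+Nakamura, Nov 6→Baptiste+Ueda, Nov 7→Baptiste+Ueda, Nov 8→Baptiste, Nov 9→Nakamura, Nov 10→Nakamura+Mendoza, Nov 11→Mendoza, Nov 12→Mendoza+Ueda.
Loads: Baptiste 4/4, Nakamura 3/3, Mendoza 3/4, Ueda 3/3, Singh 0/3 — all within limits.

Yes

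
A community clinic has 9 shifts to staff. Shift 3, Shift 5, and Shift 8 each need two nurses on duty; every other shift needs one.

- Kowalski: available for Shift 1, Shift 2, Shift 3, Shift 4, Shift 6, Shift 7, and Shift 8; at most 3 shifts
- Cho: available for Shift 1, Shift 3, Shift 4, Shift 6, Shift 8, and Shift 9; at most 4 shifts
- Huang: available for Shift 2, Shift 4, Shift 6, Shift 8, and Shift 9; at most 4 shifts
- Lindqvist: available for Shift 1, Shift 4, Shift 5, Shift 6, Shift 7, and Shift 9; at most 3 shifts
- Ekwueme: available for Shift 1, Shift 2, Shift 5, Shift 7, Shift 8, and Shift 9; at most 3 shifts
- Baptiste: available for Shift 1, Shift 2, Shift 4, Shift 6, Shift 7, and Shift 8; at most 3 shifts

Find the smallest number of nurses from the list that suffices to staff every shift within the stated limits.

4

12 slots to fill and no one can take more than 4, so at least ⌈12/4⌉ = 3 nurses are needed.
Any 3 nurses together have capacity at most 4+4+3 = 11 < 12 slots, so 3 can never suffice.
Kowalski, Cho, Lindqvist, and Ekwueme alone can cover everything: Shift 1→Lindqvist, Shift 2→Kowalski, Shift 3→Kowalski+Cho, Shift 4→Kowalski, Shift 5→Lindqvist+Ekwueme, Shift 6→Cho, Shift 7→Lindqvist, Shift 8→Cho+Ekwueme, Shift 9→Cho.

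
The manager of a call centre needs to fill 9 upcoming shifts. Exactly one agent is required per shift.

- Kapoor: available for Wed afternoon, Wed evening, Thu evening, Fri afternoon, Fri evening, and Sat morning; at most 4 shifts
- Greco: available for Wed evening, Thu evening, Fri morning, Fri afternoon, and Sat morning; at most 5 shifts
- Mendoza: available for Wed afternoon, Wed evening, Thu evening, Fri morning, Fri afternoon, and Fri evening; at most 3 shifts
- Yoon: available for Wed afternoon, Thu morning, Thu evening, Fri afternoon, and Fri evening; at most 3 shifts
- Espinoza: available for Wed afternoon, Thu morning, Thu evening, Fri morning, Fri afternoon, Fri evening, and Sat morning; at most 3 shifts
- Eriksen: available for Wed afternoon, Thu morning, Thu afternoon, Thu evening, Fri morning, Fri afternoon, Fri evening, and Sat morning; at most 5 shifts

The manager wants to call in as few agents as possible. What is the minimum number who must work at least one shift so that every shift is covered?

2

9 slots to fill and no one can take more than 5, so at least ⌈9/5⌉ = 2 agents are needed.
Kapoor and Eriksen alone can cover everything: Wed afternoon→Kapoor, Wed evening→Kapoor, Thu morning→Eriksen, Thu afternoon→Eriksen, Thu evening→Kapoor, Fri morning→Eriksen, Fri afternoon→Kapoor, Fri evening→Eriksen, Sat morning→Eriksen.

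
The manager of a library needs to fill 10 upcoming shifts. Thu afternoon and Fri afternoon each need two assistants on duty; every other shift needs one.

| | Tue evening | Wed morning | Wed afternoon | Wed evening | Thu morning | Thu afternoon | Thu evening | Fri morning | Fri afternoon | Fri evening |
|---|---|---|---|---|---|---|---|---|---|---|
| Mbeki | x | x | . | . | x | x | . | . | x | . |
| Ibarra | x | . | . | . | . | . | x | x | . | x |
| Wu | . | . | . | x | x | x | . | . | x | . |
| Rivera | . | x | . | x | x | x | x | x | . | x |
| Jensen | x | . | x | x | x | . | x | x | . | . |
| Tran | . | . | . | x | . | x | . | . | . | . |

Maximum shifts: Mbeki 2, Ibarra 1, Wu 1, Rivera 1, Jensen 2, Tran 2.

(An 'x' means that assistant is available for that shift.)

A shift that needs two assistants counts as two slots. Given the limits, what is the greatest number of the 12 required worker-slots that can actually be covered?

Total capacity across all assistants is 2+1+1+1+2+2 = 9, and 12 slots are needed, so at most 9 can be filled.
An assignment achieving 9: Tue evening→Jensen, Wed morning→Mbeki, Wed afternoon→Jensen, Wed evening→Tran, Thu afternoon→Tran, Thu evening→Rivera, Fri afternoon→Mbeki+Wu, Fri evening→Ibarra.
Loads: Mbeki 2/2, Ibarra 1/1, Wu 1/1, Rivera 1/1, Jensen 2/2, Tran 2/2.

9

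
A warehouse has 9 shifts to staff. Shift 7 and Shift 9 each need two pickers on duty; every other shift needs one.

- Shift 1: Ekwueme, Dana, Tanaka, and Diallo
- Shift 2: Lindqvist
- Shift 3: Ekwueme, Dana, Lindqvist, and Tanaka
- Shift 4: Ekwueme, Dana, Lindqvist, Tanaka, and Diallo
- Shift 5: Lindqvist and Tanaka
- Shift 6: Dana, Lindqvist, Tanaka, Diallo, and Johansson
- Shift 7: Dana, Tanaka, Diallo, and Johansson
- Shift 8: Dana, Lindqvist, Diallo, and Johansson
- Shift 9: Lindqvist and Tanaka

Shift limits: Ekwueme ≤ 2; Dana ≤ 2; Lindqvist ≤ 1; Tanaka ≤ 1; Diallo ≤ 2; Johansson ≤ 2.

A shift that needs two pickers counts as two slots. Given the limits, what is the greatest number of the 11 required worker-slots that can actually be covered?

Total capacity across all pickers is 2+2+1+1+2+2 = 10, and 11 slots are needed, so at most 10 can be filled.
Shifts {Shift 2, Shift 9} need 3 slots but only Lindqvist and Tanaka are available for them, supplying at most 2 — so at least 1 slot must go unfilled.
An assignment achieving 9: Shift 1→Ekwueme, Shift 2→Lindqvist, Shift 3→Ekwueme, Shift 4→Diallo, Shift 5→Tanaka, Shift 6→Johansson, Shift 7→Dana+Diallo, Shift 8→Dana.
Loads: Ekwueme 2/2, Dana 2/2, Lindqvist 1/1, Tanaka 1/1, Diallo 2/2, Johansson 1/2.

9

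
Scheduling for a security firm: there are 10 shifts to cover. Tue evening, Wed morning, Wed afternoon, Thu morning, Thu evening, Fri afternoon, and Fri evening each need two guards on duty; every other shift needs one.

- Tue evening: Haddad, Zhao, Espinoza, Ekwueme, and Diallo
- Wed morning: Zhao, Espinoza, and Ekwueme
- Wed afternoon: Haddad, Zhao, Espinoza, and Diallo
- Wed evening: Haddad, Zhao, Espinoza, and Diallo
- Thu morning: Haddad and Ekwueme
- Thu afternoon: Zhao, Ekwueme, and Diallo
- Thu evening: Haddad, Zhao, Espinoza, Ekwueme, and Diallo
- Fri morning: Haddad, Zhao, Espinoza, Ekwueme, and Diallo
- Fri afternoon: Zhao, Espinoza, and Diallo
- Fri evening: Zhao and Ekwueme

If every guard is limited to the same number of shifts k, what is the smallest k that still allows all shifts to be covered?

With 5 guards and 17 worker-slots to fill, someone must work at least ⌈17/5⌉ = 4 shifts, so k ≥ 4.
k = 4 works: Tue evening→Espinoza+Ekwueme, Wed morning→Zhao+Espinoza, Wed afternoon→Haddad+Espinoza, Wed evening→Haddad, Thu morning→Haddad+Ekwueme, Thu afternoon→Zhao, Thu evening→Ekwueme+Diallo, Fri morning→Haddad, Fri afternoon→Zhao+Espinoza, Fri evening→Zhao+Ekwueme.
Loads: Haddad 4, Zhao 4, Espinoza 4, Ekwueme 4, Diallo 1 — all ≤ 4.

4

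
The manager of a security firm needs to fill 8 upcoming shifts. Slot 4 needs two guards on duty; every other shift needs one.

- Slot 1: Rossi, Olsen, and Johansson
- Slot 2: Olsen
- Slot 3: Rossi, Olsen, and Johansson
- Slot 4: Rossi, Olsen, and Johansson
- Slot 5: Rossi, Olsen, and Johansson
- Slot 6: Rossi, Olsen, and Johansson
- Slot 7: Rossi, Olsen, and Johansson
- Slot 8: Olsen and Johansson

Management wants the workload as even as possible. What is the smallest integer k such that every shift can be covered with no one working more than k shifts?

With 3 guards and 9 worker-slots to fill, someone must work at least ⌈9/3⌉ = 3 shifts, so k ≥ 3.
k = 3 works: Slot 1→Rossi, Slot 2→Olsen, Slot 3→Rossi, Slot 4→Rossi+Olsen, Slot 5→Johansson, Slot 6→Johansson, Slot 7→Johansson, Slot 8→Olsen.
Loads: Rossi 3, Olsen 3, Johansson 3 — all ≤ 3.

3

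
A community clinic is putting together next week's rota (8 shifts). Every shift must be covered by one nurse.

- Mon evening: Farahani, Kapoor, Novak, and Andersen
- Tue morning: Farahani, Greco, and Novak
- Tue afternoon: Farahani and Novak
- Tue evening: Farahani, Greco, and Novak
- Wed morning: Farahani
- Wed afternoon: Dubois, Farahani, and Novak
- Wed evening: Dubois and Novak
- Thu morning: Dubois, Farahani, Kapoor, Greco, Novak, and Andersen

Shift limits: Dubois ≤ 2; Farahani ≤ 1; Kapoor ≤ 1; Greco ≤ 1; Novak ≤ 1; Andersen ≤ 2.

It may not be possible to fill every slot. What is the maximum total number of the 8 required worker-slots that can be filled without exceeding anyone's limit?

7

Total capacity across all nurses is 2+1+1+1+1+2 = 8, and 8 slots are needed, so at most 8 can be filled.
Shifts {Tue morning, Tue afternoon, Tue evening, Wed morning} need 4 slots but only Farahani, Greco, and Novak are available for them, supplying at most 3 — so at least 1 slot must go unfilled.
An assignment achieving 7: Mon evening→Kapoor, Tue morning→Greco, Tue afternoon→Novak, Wed morning→Farahani, Wed afternoon→Dubois, Wed evening→Dubois, Thu morning→Andersen.
Loads: Dubois 2/2, Farahani 1/1, Kapoor 1/1, Greco 1/1, Novak 1/1, Andersen 1/2.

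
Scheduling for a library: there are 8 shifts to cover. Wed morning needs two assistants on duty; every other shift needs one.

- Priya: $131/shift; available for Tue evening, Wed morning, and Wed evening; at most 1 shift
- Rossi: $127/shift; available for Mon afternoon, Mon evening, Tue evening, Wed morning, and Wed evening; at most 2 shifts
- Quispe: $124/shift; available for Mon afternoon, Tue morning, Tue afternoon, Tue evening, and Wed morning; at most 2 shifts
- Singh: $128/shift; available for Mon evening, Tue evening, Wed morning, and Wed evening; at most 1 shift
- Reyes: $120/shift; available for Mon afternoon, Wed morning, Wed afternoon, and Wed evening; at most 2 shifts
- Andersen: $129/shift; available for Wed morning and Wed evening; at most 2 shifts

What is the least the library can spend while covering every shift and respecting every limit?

$1128

Tue morning can only be covered by Quispe, so that assignment is forced.
Tue afternoon can only be covered by Quispe, so that assignment is forced.
Wed afternoon can only be covered by Reyes, so that assignment is forced.
Picking the cheapest available assistant for each shift independently would cost $1103, but that ignores the shift limits.
An optimal schedule: Mon afternoon→Reyes, Mon evening→Rossi, Tue morning→Quispe, Tue afternoon→Quispe, Tue evening→Rossi, Wed morning→Singh+Andersen, Wed afternoon→Reyes, Wed evening→Andersen.
Total: 120 + 127 + 124 + 124 + 127 + 128 + 129 + 120 + 129 = $1128.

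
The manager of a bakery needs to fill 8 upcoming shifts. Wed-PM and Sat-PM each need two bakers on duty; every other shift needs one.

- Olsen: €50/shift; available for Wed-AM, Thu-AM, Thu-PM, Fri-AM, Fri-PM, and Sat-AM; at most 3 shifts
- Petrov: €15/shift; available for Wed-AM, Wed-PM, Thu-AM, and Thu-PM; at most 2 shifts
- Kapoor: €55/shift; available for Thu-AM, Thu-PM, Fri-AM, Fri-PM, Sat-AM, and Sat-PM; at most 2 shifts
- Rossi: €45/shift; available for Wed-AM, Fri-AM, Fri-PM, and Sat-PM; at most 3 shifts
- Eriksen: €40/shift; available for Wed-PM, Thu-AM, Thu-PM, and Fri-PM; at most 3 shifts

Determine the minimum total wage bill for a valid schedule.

€390

Wed-PM can only be covered by Petrov and Eriksen, so that assignment is forced.
Sat-PM can only be covered by Kapoor and Rossi, so that assignment is forced.
Picking the cheapest available baker for each shift independently would cost €335, but that ignores the shift limits.
An optimal schedule: Wed-AM→Petrov, Wed-PM→Petrov+Eriksen, Thu-AM→Eriksen, Thu-PM→Eriksen, Fri-AM→Rossi, Fri-PM→Rossi, Sat-AM→Olsen, Sat-PM→Rossi+Kapoor.
Total: 15 + 15 + 40 + 40 + 40 + 45 + 45 + 50 + 45 + 55 = €390.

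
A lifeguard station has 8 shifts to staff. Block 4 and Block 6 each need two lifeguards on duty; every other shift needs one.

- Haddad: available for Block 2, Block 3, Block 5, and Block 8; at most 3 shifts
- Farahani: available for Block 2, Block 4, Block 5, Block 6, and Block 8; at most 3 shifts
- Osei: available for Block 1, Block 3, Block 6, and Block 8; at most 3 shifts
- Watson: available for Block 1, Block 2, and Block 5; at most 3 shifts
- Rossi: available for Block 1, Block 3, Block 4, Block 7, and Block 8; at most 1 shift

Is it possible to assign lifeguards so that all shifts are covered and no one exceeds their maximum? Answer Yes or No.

No

Total capacity is 13 and 10 slots are needed, so capacity alone doesn't rule it out.
Shifts {Block 4, Block 7} need 3 worker-slots in total, but the lifeguards available for any of those shifts (Farahani and Rossi) can supply at most 2 among them. So no valid schedule exists.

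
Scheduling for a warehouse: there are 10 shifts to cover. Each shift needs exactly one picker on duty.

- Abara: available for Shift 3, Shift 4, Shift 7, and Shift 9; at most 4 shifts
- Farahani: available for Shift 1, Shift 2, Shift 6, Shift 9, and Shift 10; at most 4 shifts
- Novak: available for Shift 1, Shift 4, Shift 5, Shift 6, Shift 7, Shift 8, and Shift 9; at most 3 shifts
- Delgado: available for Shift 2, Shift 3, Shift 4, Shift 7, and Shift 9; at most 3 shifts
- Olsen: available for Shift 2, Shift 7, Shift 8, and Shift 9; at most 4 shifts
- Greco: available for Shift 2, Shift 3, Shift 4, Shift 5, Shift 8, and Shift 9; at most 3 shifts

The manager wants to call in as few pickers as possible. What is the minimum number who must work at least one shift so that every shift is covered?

10 slots to fill and no one can take more than 4, so at least ⌈10/4⌉ = 3 pickers are needed.
Abara, Farahani, and Novak alone can cover everything: Shift 1→Farahani, Shift 2→Farahani, Shift 3→Abara, Shift 4→Abara, Shift 5→Novak, Shift 6→Farahani, Shift 7→Abara, Shift 8→Novak, Shift 9→Abara, Shift 10→Farahani.

3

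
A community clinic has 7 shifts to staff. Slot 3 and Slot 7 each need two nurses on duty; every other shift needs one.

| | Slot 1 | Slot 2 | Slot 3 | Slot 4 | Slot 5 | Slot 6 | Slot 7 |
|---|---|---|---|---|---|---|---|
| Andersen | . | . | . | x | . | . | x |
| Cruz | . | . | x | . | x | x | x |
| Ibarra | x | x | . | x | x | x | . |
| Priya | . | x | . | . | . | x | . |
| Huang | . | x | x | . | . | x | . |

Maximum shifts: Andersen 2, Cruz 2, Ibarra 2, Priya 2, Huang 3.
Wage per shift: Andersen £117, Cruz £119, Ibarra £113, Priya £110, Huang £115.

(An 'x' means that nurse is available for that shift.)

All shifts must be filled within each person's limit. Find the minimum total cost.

£1033

Slot 1 can only be covered by Ibarra, so that assignment is forced.
Slot 3 can only be covered by Cruz and Huang, so that assignment is forced.
Slot 7 can only be covered by Andersen and Cruz, so that assignment is forced.
Picking the cheapest available nurse for each shift independently would cost £1029, but that ignores the shift limits.
An optimal schedule: Slot 1→Ibarra, Slot 2→Priya, Slot 3→Cruz+Huang, Slot 4→Andersen, Slot 5→Ibarra, Slot 6→Priya, Slot 7→Andersen+Cruz.
Total: 113 + 110 + 119 + 115 + 117 + 113 + 110 + 117 + 119 = £1033.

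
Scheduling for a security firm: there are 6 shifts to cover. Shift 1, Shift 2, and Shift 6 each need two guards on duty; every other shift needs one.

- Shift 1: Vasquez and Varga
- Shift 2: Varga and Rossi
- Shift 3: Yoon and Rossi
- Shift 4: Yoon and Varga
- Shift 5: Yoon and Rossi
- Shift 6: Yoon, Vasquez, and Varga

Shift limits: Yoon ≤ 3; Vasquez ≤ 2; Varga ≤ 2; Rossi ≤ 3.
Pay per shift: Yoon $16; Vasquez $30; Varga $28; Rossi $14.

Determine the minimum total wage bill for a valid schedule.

Shift 1 can only be covered by Vasquez and Varga, so that assignment is forced.
Shift 2 can only be covered by Varga and Rossi, so that assignment is forced.
Picking the cheapest available guard for each shift independently would cost $188, but that ignores the shift limits.
An optimal schedule: Shift 1→Varga+Vasquez, Shift 2→Rossi+Varga, Shift 3→Rossi, Shift 4→Yoon, Shift 5→Rossi, Shift 6→Yoon+Vasquez.
Total: 28 + 30 + 14 + 28 + 14 + 16 + 14 + 16 + 30 = $190.

$190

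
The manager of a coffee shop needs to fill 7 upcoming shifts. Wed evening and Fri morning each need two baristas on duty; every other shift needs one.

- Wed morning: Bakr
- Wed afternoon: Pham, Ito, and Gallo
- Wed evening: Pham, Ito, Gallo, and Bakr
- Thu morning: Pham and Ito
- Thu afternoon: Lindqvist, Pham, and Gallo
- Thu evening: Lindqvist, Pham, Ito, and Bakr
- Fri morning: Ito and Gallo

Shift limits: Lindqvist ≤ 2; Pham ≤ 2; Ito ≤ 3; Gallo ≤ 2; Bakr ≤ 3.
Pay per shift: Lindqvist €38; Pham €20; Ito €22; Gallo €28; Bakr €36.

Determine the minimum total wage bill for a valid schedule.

€234

Wed morning can only be covered by Bakr, so that assignment is forced.
Fri morning can only be covered by Ito and Gallo, so that assignment is forced.
Picking the cheapest available barista for each shift independently would cost €208, but that ignores the shift limits.
An optimal schedule: Wed morning→Bakr, Wed afternoon→Pham, Wed evening→Ito+Bakr, Thu morning→Pham, Thu afternoon→Gallo, Thu evening→Ito, Fri morning→Ito+Gallo.
Total: 36 + 20 + 22 + 36 + 20 + 28 + 22 + 22 + 28 = €234.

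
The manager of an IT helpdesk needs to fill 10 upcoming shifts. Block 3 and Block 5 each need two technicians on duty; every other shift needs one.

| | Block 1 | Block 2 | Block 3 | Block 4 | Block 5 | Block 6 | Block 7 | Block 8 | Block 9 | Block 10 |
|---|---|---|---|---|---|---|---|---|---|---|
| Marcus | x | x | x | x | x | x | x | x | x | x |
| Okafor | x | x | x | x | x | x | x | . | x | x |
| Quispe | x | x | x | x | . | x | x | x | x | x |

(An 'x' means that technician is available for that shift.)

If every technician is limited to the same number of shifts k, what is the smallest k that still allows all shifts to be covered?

With 3 technicians and 12 worker-slots to fill, someone must work at least ⌈12/3⌉ = 4 shifts, so k ≥ 4.
k = 4 works: Block 1→Marcus, Block 2→Marcus, Block 3→Okafor+Quispe, Block 4→Okafor, Block 5→Marcus+Okafor, Block 6→Okafor, Block 7→Quispe, Block 8→Marcus, Block 9→Quispe, Block 10→Quispe.
Loads: Marcus 4, Okafor 4, Quispe 4 — all ≤ 4.

4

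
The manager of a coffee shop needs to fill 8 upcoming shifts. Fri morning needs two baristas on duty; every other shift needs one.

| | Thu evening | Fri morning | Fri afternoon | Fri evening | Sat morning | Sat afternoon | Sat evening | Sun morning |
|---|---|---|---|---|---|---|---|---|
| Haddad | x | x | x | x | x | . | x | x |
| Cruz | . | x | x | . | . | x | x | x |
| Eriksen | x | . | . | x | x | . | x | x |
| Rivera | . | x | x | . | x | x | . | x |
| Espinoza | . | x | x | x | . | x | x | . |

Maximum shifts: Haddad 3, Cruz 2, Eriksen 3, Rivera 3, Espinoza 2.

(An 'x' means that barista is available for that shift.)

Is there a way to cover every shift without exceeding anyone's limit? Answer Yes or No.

Yes

One valid schedule: Thu evening→Haddad, Fri morning→Rivera+Espinoza, Fri afternoon→Cruz, Fri evening→Haddad, Sat morning→Haddad, Sat afternoon→Cruz, Sat evening→Eriksen, Sun morning→Eriksen.
Loads: Haddad 3/3, Cruz 2/2, Eriksen 2/3, Rivera 1/3, Espinoza 1/2 — all within limits.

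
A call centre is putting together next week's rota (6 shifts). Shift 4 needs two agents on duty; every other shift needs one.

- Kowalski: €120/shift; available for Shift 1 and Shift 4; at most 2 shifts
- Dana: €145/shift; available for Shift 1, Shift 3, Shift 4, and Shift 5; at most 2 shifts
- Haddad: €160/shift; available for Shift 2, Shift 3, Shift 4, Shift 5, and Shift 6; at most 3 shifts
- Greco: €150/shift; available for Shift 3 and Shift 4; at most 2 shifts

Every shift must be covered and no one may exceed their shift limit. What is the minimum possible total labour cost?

€1000

Shift 2 can only be covered by Haddad, so that assignment is forced.
Shift 6 can only be covered by Haddad, so that assignment is forced.
Picking the cheapest available agent for each shift independently would cost €995, but that ignores the shift limits.
An optimal schedule: Shift 1→Kowalski, Shift 2→Haddad, Shift 3→Dana, Shift 4→Kowalski+Greco, Shift 5→Dana, Shift 6→Haddad.
Total: 120 + 160 + 145 + 120 + 150 + 145 + 160 = €1000.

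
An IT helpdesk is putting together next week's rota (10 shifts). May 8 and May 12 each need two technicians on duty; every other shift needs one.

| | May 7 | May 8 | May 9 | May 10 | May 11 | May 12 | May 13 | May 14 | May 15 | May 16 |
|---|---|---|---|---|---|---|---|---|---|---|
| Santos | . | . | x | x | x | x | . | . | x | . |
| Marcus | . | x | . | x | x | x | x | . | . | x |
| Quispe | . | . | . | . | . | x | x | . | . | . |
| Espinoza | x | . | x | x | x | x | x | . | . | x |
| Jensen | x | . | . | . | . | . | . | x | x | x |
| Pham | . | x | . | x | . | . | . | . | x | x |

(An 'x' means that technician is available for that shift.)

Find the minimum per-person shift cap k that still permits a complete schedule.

2

With 6 technicians and 12 worker-slots to fill, someone must work at least ⌈12/6⌉ = 2 shifts, so k ≥ 2.
k = 2 works: May 7→Espinoza, May 8→Marcus+Pham, May 9→Santos, May 10→Marcus, May 11→Santos, May 12→Quispe+Espinoza, May 13→Quispe, May 14→Jensen, May 15→Jensen, May 16→Pham.
Loads: Santos 2, Marcus 2, Quispe 2, Espinoza 2, Jensen 2, Pham 2 — all ≤ 2.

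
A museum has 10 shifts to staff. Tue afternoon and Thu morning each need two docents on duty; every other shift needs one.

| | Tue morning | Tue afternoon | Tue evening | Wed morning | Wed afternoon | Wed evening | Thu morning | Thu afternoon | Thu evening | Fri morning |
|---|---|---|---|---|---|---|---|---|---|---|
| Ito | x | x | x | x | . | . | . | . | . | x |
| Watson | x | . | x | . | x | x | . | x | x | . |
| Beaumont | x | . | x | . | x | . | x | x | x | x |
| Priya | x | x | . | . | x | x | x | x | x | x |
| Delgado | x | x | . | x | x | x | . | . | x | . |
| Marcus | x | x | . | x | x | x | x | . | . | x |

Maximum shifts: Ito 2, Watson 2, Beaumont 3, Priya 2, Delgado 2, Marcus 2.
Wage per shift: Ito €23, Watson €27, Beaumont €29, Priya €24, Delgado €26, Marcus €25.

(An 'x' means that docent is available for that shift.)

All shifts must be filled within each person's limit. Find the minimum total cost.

€308

Picking the cheapest available docent for each shift independently would cost €284, but that ignores the shift limits.
An optimal schedule: Tue morning→Beaumont, Tue afternoon→Marcus+Delgado, Tue evening→Ito, Wed morning→Ito, Wed afternoon→Watson, Wed evening→Delgado, Thu morning→Priya+Marcus, Thu afternoon→Priya, Thu evening→Watson, Fri morning→Beaumont.
Total: 29 + 25 + 26 + 23 + 23 + 27 + 26 + 24 + 25 + 24 + 27 + 29 = €308.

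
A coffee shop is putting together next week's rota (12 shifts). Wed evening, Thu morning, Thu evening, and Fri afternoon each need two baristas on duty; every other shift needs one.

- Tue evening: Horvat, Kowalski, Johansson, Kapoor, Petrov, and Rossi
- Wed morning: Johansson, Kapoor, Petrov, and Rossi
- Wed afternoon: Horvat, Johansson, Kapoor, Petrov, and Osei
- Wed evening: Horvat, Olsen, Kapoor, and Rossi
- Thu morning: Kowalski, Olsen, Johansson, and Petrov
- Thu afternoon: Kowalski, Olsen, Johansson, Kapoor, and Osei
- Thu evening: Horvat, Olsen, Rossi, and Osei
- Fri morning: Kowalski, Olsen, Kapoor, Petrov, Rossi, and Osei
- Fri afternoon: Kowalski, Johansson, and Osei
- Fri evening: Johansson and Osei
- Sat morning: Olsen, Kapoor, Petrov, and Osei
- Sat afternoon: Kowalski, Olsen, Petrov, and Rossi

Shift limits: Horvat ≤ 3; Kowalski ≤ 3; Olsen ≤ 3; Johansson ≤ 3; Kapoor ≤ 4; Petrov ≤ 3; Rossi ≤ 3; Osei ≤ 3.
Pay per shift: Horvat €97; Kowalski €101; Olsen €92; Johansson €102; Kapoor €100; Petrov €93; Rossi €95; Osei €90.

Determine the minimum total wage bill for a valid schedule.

€1502

Picking the cheapest available barista for each shift independently would cost €1473, but that ignores the shift limits.
An optimal schedule: Tue evening→Horvat, Wed morning→Petrov, Wed afternoon→Petrov, Wed evening→Rossi+Horvat, Thu morning→Olsen+Petrov, Thu afternoon→Olsen, Thu evening→Rossi+Horvat, Fri morning→Rossi, Fri afternoon→Osei+Kowalski, Fri evening→Osei, Sat morning→Osei, Sat afternoon→Olsen.
Total: 97 + 93 + 93 + 95 + 97 + 92 + 93 + 92 + 95 + 97 + 95 + 90 + 101 + 90 + 90 + 92 = €1502.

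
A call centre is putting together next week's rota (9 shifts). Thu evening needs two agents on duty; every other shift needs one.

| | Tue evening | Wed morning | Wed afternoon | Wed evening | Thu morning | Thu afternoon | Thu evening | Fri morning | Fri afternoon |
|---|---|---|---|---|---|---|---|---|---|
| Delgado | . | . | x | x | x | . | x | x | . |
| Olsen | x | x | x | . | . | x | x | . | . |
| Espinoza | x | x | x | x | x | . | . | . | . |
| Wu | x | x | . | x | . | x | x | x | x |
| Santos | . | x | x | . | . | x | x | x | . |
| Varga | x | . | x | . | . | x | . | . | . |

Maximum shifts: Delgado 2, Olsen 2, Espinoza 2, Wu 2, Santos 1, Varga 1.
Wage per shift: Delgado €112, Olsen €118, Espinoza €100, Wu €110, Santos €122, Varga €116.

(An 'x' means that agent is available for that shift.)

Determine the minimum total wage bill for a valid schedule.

€1118

Fri afternoon can only be covered by Wu, so that assignment is forced.
Picking the cheapest available agent for each shift independently would cost €1052, but that ignores the shift limits.
An optimal schedule: Tue evening→Olsen, Wed morning→Espinoza, Wed afternoon→Espinoza, Wed evening→Delgado, Thu morning→Delgado, Thu afternoon→Varga, Thu evening→Olsen+Santos, Fri morning→Wu, Fri afternoon→Wu.
Total: 118 + 100 + 100 + 112 + 112 + 116 + 118 + 122 + 110 + 110 = €1118.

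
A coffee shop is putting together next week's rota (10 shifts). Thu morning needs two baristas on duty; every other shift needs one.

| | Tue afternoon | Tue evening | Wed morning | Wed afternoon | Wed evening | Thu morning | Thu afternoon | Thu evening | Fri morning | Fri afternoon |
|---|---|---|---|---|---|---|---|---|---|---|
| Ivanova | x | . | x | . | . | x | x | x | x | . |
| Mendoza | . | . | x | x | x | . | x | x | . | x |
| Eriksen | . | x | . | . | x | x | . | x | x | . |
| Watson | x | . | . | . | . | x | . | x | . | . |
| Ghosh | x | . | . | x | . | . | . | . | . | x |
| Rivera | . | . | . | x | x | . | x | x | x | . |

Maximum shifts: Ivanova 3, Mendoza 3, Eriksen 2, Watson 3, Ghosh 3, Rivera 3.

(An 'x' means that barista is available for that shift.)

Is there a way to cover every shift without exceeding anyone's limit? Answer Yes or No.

Tue evening can only be covered by Eriksen, so that assignment is forced.
One valid schedule: Tue afternoon→Ivanova, Tue evening→Eriksen, Wed morning→Ivanova, Wed afternoon→Mendoza, Wed evening→Mendoza, Thu morning→Ivanova+Eriksen, Thu afternoon→Rivera, Thu evening→Watson, Fri morning→Rivera, Fri afternoon→Mendoza.
Loads: Ivanova 3/3, Mendoza 3/3, Eriksen 2/2, Watson 1/3, Ghosh 0/3, Rivera 2/3 — all within limits.

Yes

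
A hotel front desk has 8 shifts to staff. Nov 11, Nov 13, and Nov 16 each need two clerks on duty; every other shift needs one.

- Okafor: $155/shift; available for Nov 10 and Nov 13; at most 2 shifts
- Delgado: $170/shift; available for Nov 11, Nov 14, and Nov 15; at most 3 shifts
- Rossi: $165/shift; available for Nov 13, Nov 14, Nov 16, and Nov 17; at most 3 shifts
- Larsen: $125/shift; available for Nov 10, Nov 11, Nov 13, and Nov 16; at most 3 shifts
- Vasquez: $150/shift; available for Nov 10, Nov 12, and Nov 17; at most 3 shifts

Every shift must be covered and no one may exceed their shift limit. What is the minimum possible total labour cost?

$1650

Nov 11 can only be covered by Delgado and Larsen, so that assignment is forced.
Nov 12 can only be covered by Vasquez, so that assignment is forced.
Nov 15 can only be covered by Delgado, so that assignment is forced.
Picking the cheapest available clerk for each shift independently would cost $1625, but that ignores the shift limits.
An optimal schedule: Nov 10→Vasquez, Nov 11→Larsen+Delgado, Nov 12→Vasquez, Nov 13→Larsen+Okafor, Nov 14→Rossi, Nov 15→Delgado, Nov 16→Larsen+Rossi, Nov 17→Vasquez.
Total: 150 + 125 + 170 + 150 + 125 + 155 + 165 + 170 + 125 + 165 + 150 = $1650.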